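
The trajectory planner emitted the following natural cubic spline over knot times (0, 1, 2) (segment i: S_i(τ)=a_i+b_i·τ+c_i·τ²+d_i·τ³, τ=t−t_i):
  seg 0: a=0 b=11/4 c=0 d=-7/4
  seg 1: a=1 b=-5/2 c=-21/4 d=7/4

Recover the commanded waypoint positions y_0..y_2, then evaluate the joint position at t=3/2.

y_0=0 y_1=1 y_2=-5
S(3/2) = -43/32

y_0 = S_0(0) = a_0 = 0
y_1 = S_1(0) = a_1 = 1
y_2 = S_1(1) = -5
t_q=3/2 is in segment 1 (τ=1/2); S_1(τ)=-43/32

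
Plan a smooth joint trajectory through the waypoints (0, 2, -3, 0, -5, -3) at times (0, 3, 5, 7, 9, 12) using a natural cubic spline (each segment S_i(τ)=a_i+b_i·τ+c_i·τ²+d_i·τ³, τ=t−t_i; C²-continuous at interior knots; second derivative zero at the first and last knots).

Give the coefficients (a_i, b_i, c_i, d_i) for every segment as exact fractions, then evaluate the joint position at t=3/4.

  seg 0: a=0 b=355/168 c=0 d=-9/56
  seg 1: a=2 b=-187/84 c=-81/56 d=55/84
  seg 2: a=-3 b=-13/84 c=139/56 d=-139/168
  seg 3: a=0 b=-13/84 c=-139/56 d=55/84
  seg 4: a=-5 b=-187/84 c=81/56 d=-9/56
S(3/4) = 5437/3584

Δ: Δ0=2/3, Δ1=-5/2, Δ2=3/2, Δ3=-5/2, Δ4=2/3
row 1: diag=10, rhs=-19; c'=1/5, d'=-19/10
row 2: denom=8−2·1/5=38/5; d'=(24−2·-19/10)/(38/5)=139/38
row 3: denom=8−2·5/19=142/19; d'=(-24−2·139/38)/(142/19)=-595/142
row 4: denom=10−2·19/71=672/71; d'=(19−2·-595/142)/(672/71)=81/28
back: M4=81/28
back: M3=-595/142−19/71·81/28=-139/28
back: M2=139/38−5/19·-139/28=139/28
back: M1=-19/10−1/5·139/28=-81/28
M: M0=0, M1=-81/28, M2=139/28, M3=-139/28, M4=81/28, M5=0
seg 0: a=0, c=M0/2=0, d=(M1−M0)/(6·3)=-9/56, b=Δ0−h0·(2M0+M1)/6=355/168
seg 1: a=2, c=M1/2=-81/56, d=(M2−M1)/(6·2)=55/84, b=Δ1−h1·(2M1+M2)/6=-187/84
seg 2: a=-3, c=M2/2=139/56, d=(M3−M2)/(6·2)=-139/168, b=Δ2−h2·(2M2+M3)/6=-13/84
seg 3: a=0, c=M3/2=-139/56, d=(M4−M3)/(6·2)=55/84, b=Δ3−h3·(2M3+M4)/6=-13/84
seg 4: a=-5, c=M4/2=81/56, d=(M5−M4)/(6·3)=-9/56, b=Δ4−h4·(2M4+M5)/6=-187/84
t_q=3/4 → seg 0, τ=3/4; S=0+355/168·τ+0·τ²+-9/56·τ³=5437/3584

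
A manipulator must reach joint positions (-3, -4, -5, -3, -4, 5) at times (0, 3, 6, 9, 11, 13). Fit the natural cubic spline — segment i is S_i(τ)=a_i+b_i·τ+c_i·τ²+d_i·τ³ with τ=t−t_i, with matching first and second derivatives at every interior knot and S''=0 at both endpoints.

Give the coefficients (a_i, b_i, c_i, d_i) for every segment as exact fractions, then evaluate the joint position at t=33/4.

Δ: Δ0=-1/3, Δ1=-1/3, Δ2=2/3, Δ3=-1/2, Δ4=9/2
row 1: diag=12, rhs=0; c'=1/4, d'=0
row 2: denom=12−3·1/4=45/4; d'=(6−3·0)/(45/4)=8/15
row 3: denom=10−3·4/15=46/5; d'=(-7−3·8/15)/(46/5)=-43/46
row 4: denom=8−2·5/23=174/23; d'=(30−2·-43/46)/(174/23)=733/174
back: M4=733/174
back: M3=-43/46−5/23·733/174=-161/87
back: M2=8/15−4/15·-161/87=268/261
back: M1=0−1/4·268/261=-67/261
M: M0=0, M1=-67/261, M2=268/261, M3=-161/87, M4=733/174, M5=0
seg 0: a=-3, c=M0/2=0, d=(M1−M0)/(6·3)=-67/4698, b=Δ0−h0·(2M0+M1)/6=-107/522
seg 1: a=-4, c=M1/2=-67/522, d=(M2−M1)/(6·3)=335/4698, b=Δ1−h1·(2M1+M2)/6=-154/261
seg 2: a=-5, c=M2/2=134/261, d=(M3−M2)/(6·3)=-751/4698, b=Δ2−h2·(2M2+M3)/6=295/522
seg 3: a=-3, c=M3/2=-161/174, d=(M4−M3)/(6·2)=1055/2088, b=Δ3−h3·(2M3+M4)/6=-175/261
seg 4: a=-4, c=M4/2=733/348, d=(M5−M4)/(6·2)=-733/2088, b=Δ4−h4·(2M4+M5)/6=883/522
t_q=33/4 → seg 2, τ=9/4; S=-5+295/522·τ+134/261·τ²+-751/4698·τ³=-10951/3712

  seg 0: a=-3 b=-107/522 c=0 d=-67/4698
  seg 1: a=-4 b=-154/261 c=-67/522 d=335/4698
  seg 2: a=-5 b=295/522 c=134/261 d=-751/4698
  seg 3: a=-3 b=-175/261 c=-161/174 d=1055/2088
  seg 4: a=-4 b=883/522 c=733/348 d=-733/2088
S(33/4) = -10951/3712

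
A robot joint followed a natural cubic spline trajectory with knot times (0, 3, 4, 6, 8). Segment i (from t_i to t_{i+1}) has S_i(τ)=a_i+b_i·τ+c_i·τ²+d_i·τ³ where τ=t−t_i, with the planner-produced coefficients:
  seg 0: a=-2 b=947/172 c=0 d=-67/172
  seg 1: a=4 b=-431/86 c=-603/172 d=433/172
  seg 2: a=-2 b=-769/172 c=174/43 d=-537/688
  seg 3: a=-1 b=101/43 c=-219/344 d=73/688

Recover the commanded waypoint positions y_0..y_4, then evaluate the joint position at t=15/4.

y_0 = S_0(0) = a_0 = -2
y_1 = S_1(0) = a_1 = 4
y_2 = S_2(0) = a_2 = -2
y_3 = S_3(0) = a_3 = -1
y_4 = S_3(2) = 2
t_q=15/4 is in segment 1 (τ=3/4); S_1(τ)=-7361/11008

y_0=-2 y_1=4 y_2=-2 y_3=-1 y_4=2
S(15/4) = -7361/11008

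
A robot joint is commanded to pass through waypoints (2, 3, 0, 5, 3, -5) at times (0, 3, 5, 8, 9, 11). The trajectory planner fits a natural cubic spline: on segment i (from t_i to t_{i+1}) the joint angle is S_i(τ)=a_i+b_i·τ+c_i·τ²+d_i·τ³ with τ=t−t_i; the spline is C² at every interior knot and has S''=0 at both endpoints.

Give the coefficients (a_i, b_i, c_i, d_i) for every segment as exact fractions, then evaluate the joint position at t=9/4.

  seg 0: a=2 b=4865/3972 c=0 d=-3541/35748
  seg 1: a=3 b=-2879/1986 c=-3541/3972 d=1147/2648
  seg 2: a=0 b=181/993 c=3391/1986 d=-7225/17874
  seg 3: a=5 b=-967/1986 c=-639/331 d=829/1986
  seg 4: a=3 b=-3074/993 c=-449/662 d=449/3972
S(9/4) = 307385/84736

Δ: Δ0=1/3, Δ1=-3/2, Δ2=5/3, Δ3=-2, Δ4=-4
row 1: diag=10, rhs=-11; c'=1/5, d'=-11/10
row 2: denom=10−2·1/5=48/5; d'=(19−2·-11/10)/(48/5)=53/24
row 3: denom=8−3·5/16=113/16; d'=(-22−3·53/24)/(113/16)=-458/113
row 4: denom=6−1·16/113=662/113; d'=(-12−1·-458/113)/(662/113)=-449/331
back: M4=-449/331
back: M3=-458/113−16/113·-449/331=-1278/331
back: M2=53/24−5/16·-1278/331=3391/993
back: M1=-11/10−1/5·3391/993=-3541/1986
M: M0=0, M1=-3541/1986, M2=3391/993, M3=-1278/331, M4=-449/331, M5=0
seg 0: a=2, c=M0/2=0, d=(M1−M0)/(6·3)=-3541/35748, b=Δ0−h0·(2M0+M1)/6=4865/3972
seg 1: a=3, c=M1/2=-3541/3972, d=(M2−M1)/(6·2)=1147/2648, b=Δ1−h1·(2M1+M2)/6=-2879/1986
seg 2: a=0, c=M2/2=3391/1986, d=(M3−M2)/(6·3)=-7225/17874, b=Δ2−h2·(2M2+M3)/6=181/993
seg 3: a=5, c=M3/2=-639/331, d=(M4−M3)/(6·1)=829/1986, b=Δ3−h3·(2M3+M4)/6=-967/1986
seg 4: a=3, c=M4/2=-449/662, d=(M5−M4)/(6·2)=449/3972, b=Δ4−h4·(2M4+M5)/6=-3074/993
t_q=9/4 → seg 0, τ=9/4; S=2+4865/3972·τ+0·τ²+-3541/35748·τ³=307385/84736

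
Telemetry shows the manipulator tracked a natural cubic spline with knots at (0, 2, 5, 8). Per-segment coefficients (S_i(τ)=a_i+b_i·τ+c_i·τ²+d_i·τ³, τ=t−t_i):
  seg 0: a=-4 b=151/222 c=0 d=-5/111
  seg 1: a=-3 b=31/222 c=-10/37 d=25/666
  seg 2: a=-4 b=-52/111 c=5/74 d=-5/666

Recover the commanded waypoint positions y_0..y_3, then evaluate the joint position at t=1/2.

y_0=-4 y_1=-3 y_2=-4 y_3=-5
S(1/2) = -1085/296

y_0 = S_0(0) = a_0 = -4
y_1 = S_1(0) = a_1 = -3
y_2 = S_2(0) = a_2 = -4
y_3 = S_2(3) = -5
t_q=1/2 is in segment 0 (τ=1/2); S_0(τ)=-1085/296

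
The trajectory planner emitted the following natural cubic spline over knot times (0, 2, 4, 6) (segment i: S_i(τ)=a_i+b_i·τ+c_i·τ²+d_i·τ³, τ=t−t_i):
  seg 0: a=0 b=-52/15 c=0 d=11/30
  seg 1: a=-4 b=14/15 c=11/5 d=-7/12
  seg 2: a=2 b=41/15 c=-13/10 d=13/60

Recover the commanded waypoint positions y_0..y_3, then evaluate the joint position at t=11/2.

y_0 = S_0(0) = a_0 = 0
y_1 = S_1(0) = a_1 = -4
y_2 = S_2(0) = a_2 = 2
y_3 = S_2(2) = 4
t_q=11/2 is in segment 2 (τ=3/2); S_2(τ)=125/32

y_0=0 y_1=-4 y_2=2 y_3=4
S(11/2) = 125/32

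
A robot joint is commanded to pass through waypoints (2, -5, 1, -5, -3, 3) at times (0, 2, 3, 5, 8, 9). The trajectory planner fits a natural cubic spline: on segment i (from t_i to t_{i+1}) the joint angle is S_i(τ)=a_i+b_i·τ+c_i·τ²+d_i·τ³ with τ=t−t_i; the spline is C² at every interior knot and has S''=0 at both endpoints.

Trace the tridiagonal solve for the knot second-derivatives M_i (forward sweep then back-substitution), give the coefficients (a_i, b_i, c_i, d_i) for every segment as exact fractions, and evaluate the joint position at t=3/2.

  seg 0: a=2 b=-101057/13758 c=0 d=6613/6879
  seg 1: a=-5 b=57655/13758 c=13226/2293 d=-54463/13758
  seg 2: a=1 b=26489/6879 c=-28011/4586 d=36907/27516
  seg 3: a=-5 b=-30856/6879 c=4448/2293 d=-170/2293
  seg 4: a=-3 b=35438/6879 c=2918/2293 d=-2918/6879
S(3/2) = -105909/18344

Δ: Δ0=-7/2, Δ1=6, Δ2=-3, Δ3=2/3, Δ4=6
row 1: diag=6, rhs=57; c'=1/6, d'=19/2
row 2: denom=6−1·1/6=35/6; d'=(-54−1·19/2)/(35/6)=-381/35
row 3: denom=10−2·12/35=326/35; d'=(22−2·-381/35)/(326/35)=766/163
row 4: denom=8−3·105/326=2293/326; d'=(32−3·766/163)/(2293/326)=5836/2293
back: M4=5836/2293
back: M3=766/163−105/326·5836/2293=8896/2293
back: M2=-381/35−12/35·8896/2293=-28011/2293
back: M1=19/2−1/6·-28011/2293=26452/2293
M: M0=0, M1=26452/2293, M2=-28011/2293, M3=8896/2293, M4=5836/2293, M5=0
seg 0: a=2, c=M0/2=0, d=(M1−M0)/(6·2)=6613/6879, b=Δ0−h0·(2M0+M1)/6=-101057/13758
seg 1: a=-5, c=M1/2=13226/2293, d=(M2−M1)/(6·1)=-54463/13758, b=Δ1−h1·(2M1+M2)/6=57655/13758
seg 2: a=1, c=M2/2=-28011/4586, d=(M3−M2)/(6·2)=36907/27516, b=Δ2−h2·(2M2+M3)/6=26489/6879
seg 3: a=-5, c=M3/2=4448/2293, d=(M4−M3)/(6·3)=-170/2293, b=Δ3−h3·(2M3+M4)/6=-30856/6879
seg 4: a=-3, c=M4/2=2918/2293, d=(M5−M4)/(6·1)=-2918/6879, b=Δ4−h4·(2M4+M5)/6=35438/6879
t_q=3/2 → seg 0, τ=3/2; S=2+-101057/13758·τ+0·τ²+6613/6879·τ³=-105909/18344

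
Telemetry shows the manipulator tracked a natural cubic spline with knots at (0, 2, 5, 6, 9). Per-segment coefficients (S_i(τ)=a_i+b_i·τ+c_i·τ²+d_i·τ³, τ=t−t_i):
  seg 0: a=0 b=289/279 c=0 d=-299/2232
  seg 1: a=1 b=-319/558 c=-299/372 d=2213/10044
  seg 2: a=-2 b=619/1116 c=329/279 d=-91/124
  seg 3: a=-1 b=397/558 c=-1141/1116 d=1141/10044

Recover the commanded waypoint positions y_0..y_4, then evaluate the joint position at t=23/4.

y_0 = S_0(0) = a_0 = 0
y_1 = S_1(0) = a_1 = 1
y_2 = S_2(0) = a_2 = -2
y_3 = S_3(0) = a_3 = -1
y_4 = S_3(3) = -5
t_q=23/4 is in segment 2 (τ=3/4); S_2(τ)=-29291/23808

y_0=0 y_1=1 y_2=-2 y_3=-1 y_4=-5
S(23/4) = -29291/23808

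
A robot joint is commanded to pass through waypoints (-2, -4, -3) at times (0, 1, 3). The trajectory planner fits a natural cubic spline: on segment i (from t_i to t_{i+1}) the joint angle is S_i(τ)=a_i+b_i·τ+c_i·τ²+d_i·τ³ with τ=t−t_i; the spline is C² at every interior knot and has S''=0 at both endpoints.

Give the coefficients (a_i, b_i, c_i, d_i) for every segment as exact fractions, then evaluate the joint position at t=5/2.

Δ: Δ0=-2, Δ1=1/2
row 1: diag=6, rhs=15; c'=1/3, d'=5/2
back: M1=5/2
M: M0=0, M1=5/2, M2=0
seg 0: a=-2, c=M0/2=0, d=(M1−M0)/(6·1)=5/12, b=Δ0−h0·(2M0+M1)/6=-29/12
seg 1: a=-4, c=M1/2=5/4, d=(M2−M1)/(6·2)=-5/24, b=Δ1−h1·(2M1+M2)/6=-7/6
t_q=5/2 → seg 1, τ=3/2; S=-4+-7/6·τ+5/4·τ²+-5/24·τ³=-233/64

  seg 0: a=-2 b=-29/12 c=0 d=5/12
  seg 1: a=-4 b=-7/6 c=5/4 d=-5/24
S(5/2) = -233/64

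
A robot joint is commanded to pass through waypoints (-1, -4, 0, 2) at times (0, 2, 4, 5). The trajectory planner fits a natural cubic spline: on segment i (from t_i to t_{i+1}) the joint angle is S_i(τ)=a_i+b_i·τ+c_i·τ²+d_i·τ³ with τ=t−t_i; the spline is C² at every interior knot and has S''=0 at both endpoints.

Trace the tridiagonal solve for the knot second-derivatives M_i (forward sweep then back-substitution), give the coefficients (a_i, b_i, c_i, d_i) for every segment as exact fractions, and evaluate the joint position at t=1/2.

  seg 0: a=-1 b=-27/11 c=0 d=21/88
  seg 1: a=-4 b=9/22 c=63/44 d=-7/22
  seg 2: a=0 b=51/22 c=-21/44 d=7/44
S(1/2) = -1547/704

Δ: Δ0=-3/2, Δ1=2, Δ2=2
row 1: diag=8, rhs=21; c'=1/4, d'=21/8
row 2: denom=6−2·1/4=11/2; d'=(0−2·21/8)/(11/2)=-21/22
back: M2=-21/22
back: M1=21/8−1/4·-21/22=63/22
M: M0=0, M1=63/22, M2=-21/22, M3=0
seg 0: a=-1, c=M0/2=0, d=(M1−M0)/(6·2)=21/88, b=Δ0−h0·(2M0+M1)/6=-27/11
seg 1: a=-4, c=M1/2=63/44, d=(M2−M1)/(6·2)=-7/22, b=Δ1−h1·(2M1+M2)/6=9/22
seg 2: a=0, c=M2/2=-21/44, d=(M3−M2)/(6·1)=7/44, b=Δ2−h2·(2M2+M3)/6=51/22
t_q=1/2 → seg 0, τ=1/2; S=-1+-27/11·τ+0·τ²+21/88·τ³=-1547/704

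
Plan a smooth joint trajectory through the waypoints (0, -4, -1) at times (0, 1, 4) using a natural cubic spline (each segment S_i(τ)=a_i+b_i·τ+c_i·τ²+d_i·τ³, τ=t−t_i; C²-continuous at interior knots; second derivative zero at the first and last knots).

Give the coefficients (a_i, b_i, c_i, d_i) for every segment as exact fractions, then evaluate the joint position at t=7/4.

  seg 0: a=0 b=-37/8 c=0 d=5/8
  seg 1: a=-4 b=-11/4 c=15/8 d=-5/24
S(7/4) = -2609/512

Δ: Δ0=-4, Δ1=1
row 1: diag=8, rhs=30; c'=3/8, d'=15/4
back: M1=15/4
M: M0=0, M1=15/4, M2=0
seg 0: a=0, c=M0/2=0, d=(M1−M0)/(6·1)=5/8, b=Δ0−h0·(2M0+M1)/6=-37/8
seg 1: a=-4, c=M1/2=15/8, d=(M2−M1)/(6·3)=-5/24, b=Δ1−h1·(2M1+M2)/6=-11/4
t_q=7/4 → seg 1, τ=3/4; S=-4+-11/4·τ+15/8·τ²+-5/24·τ³=-2609/512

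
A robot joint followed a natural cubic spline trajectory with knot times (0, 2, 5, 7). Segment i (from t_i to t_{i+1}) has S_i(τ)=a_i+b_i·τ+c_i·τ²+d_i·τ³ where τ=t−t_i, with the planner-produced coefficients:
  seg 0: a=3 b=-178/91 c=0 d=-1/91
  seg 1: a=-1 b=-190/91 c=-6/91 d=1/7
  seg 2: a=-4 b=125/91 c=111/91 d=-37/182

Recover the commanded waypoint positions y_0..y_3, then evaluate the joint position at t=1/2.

y_0 = S_0(0) = a_0 = 3
y_1 = S_1(0) = a_1 = -1
y_2 = S_2(0) = a_2 = -4
y_3 = S_2(2) = 2
t_q=1/2 is in segment 0 (τ=1/2); S_0(τ)=1471/728

y_0=3 y_1=-1 y_2=-4 y_3=2
S(1/2) = 1471/728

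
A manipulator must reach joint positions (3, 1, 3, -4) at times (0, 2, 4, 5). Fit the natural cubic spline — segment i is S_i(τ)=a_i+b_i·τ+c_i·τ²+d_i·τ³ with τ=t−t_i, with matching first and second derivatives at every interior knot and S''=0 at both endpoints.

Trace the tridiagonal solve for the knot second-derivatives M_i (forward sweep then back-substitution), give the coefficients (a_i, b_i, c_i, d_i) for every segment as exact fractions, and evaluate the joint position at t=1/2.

Δ: Δ0=-1, Δ1=1, Δ2=-7
row 1: diag=8, rhs=12; c'=1/4, d'=3/2
row 2: denom=6−2·1/4=11/2; d'=(-48−2·3/2)/(11/2)=-102/11
back: M2=-102/11
back: M1=3/2−1/4·-102/11=42/11
M: M0=0, M1=42/11, M2=-102/11, M3=0
seg 0: a=3, c=M0/2=0, d=(M1−M0)/(6·2)=7/22, b=Δ0−h0·(2M0+M1)/6=-25/11
seg 1: a=1, c=M1/2=21/11, d=(M2−M1)/(6·2)=-12/11, b=Δ1−h1·(2M1+M2)/6=17/11
seg 2: a=3, c=M2/2=-51/11, d=(M3−M2)/(6·1)=17/11, b=Δ2−h2·(2M2+M3)/6=-43/11
t_q=1/2 → seg 0, τ=1/2; S=3+-25/11·τ+0·τ²+7/22·τ³=335/176

  seg 0: a=3 b=-25/11 c=0 d=7/22
  seg 1: a=1 b=17/11 c=21/11 d=-12/11
  seg 2: a=3 b=-43/11 c=-51/11 d=17/11
S(1/2) = 335/176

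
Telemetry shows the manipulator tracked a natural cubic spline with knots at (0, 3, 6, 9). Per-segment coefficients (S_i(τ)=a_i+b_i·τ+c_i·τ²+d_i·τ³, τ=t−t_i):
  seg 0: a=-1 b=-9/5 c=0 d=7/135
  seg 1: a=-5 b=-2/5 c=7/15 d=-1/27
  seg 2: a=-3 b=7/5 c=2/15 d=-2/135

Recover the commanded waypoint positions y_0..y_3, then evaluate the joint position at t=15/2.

y_0 = S_0(0) = a_0 = -1
y_1 = S_1(0) = a_1 = -5
y_2 = S_2(0) = a_2 = -3
y_3 = S_2(3) = 2
t_q=15/2 is in segment 2 (τ=3/2); S_2(τ)=-13/20

y_0=-1 y_1=-5 y_2=-3 y_3=2
S(15/2) = -13/20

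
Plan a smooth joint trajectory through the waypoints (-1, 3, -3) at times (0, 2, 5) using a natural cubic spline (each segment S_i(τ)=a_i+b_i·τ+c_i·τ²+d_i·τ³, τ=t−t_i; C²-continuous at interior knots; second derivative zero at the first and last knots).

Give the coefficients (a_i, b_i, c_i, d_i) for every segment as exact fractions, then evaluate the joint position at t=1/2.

Δ: Δ0=2, Δ1=-2
row 1: diag=10, rhs=-24; c'=3/10, d'=-12/5
back: M1=-12/5
M: M0=0, M1=-12/5, M2=0
seg 0: a=-1, c=M0/2=0, d=(M1−M0)/(6·2)=-1/5, b=Δ0−h0·(2M0+M1)/6=14/5
seg 1: a=3, c=M1/2=-6/5, d=(M2−M1)/(6·3)=2/15, b=Δ1−h1·(2M1+M2)/6=2/5
t_q=1/2 → seg 0, τ=1/2; S=-1+14/5·τ+0·τ²+-1/5·τ³=3/8

  seg 0: a=-1 b=14/5 c=0 d=-1/5
  seg 1: a=3 b=2/5 c=-6/5 d=2/15
S(1/2) = 3/8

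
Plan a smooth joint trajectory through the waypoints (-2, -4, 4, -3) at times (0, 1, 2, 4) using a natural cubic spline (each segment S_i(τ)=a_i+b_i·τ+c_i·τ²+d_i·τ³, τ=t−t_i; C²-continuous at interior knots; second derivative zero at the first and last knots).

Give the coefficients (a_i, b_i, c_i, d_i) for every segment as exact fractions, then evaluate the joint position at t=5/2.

  seg 0: a=-2 b=-235/46 c=0 d=143/46
  seg 1: a=-4 b=97/23 c=429/46 d=-255/46
  seg 2: a=4 b=287/46 c=-168/23 d=28/23
S(5/2) = 501/92

Δ: Δ0=-2, Δ1=8, Δ2=-7/2
row 1: diag=4, rhs=60; c'=1/4, d'=15
row 2: denom=6−1·1/4=23/4; d'=(-69−1·15)/(23/4)=-336/23
back: M2=-336/23
back: M1=15−1/4·-336/23=429/23
M: M0=0, M1=429/23, M2=-336/23, M3=0
seg 0: a=-2, c=M0/2=0, d=(M1−M0)/(6·1)=143/46, b=Δ0−h0·(2M0+M1)/6=-235/46
seg 1: a=-4, c=M1/2=429/46, d=(M2−M1)/(6·1)=-255/46, b=Δ1−h1·(2M1+M2)/6=97/23
seg 2: a=4, c=M2/2=-168/23, d=(M3−M2)/(6·2)=28/23, b=Δ2−h2·(2M2+M3)/6=287/46
t_q=5/2 → seg 2, τ=1/2; S=4+287/46·τ+-168/23·τ²+28/23·τ³=501/92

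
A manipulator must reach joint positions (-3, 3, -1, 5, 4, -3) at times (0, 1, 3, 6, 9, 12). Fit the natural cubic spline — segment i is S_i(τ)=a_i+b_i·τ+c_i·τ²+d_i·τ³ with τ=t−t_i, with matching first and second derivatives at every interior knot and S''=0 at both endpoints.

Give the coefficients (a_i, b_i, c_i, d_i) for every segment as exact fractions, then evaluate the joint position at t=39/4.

Δ: Δ0=6, Δ1=-2, Δ2=2, Δ3=-1/3, Δ4=-7/3
row 1: diag=6, rhs=-48; c'=1/3, d'=-8
row 2: denom=10−2·1/3=28/3; d'=(24−2·-8)/(28/3)=30/7
row 3: denom=12−3·9/28=309/28; d'=(-14−3·30/7)/(309/28)=-752/309
row 4: denom=12−3·28/103=1152/103; d'=(-12−3·-752/309)/(1152/103)=-121/288
back: M4=-121/288
back: M3=-752/309−28/103·-121/288=-167/72
back: M2=30/7−9/28·-167/72=161/32
back: M1=-8−1/3·161/32=-929/96
M: M0=0, M1=-929/96, M2=161/32, M3=-167/72, M4=-121/288, M5=0
seg 0: a=-3, c=M0/2=0, d=(M1−M0)/(6·1)=-929/576, b=Δ0−h0·(2M0+M1)/6=4385/576
seg 1: a=3, c=M1/2=-929/192, d=(M2−M1)/(6·2)=353/288, b=Δ1−h1·(2M1+M2)/6=799/288
seg 2: a=-1, c=M2/2=161/64, d=(M3−M2)/(6·3)=-2117/5184, b=Δ2−h2·(2M2+M3)/6=-539/288
seg 3: a=5, c=M3/2=-167/144, d=(M4−M3)/(6·3)=547/5184, b=Δ3−h3·(2M3+M4)/6=1265/576
seg 4: a=4, c=M4/2=-121/576, d=(M5−M4)/(6·3)=121/5184, b=Δ4−h4·(2M4+M5)/6=-551/288
t_q=39/4 → seg 4, τ=3/4; S=4+-551/288·τ+-121/576·τ²+121/5184·τ³=10063/4096

  seg 0: a=-3 b=4385/576 c=0 d=-929/576
  seg 1: a=3 b=799/288 c=-929/192 d=353/288
  seg 2: a=-1 b=-539/288 c=161/64 d=-2117/5184
  seg 3: a=5 b=1265/576 c=-167/144 d=547/5184
  seg 4: a=4 b=-551/288 c=-121/576 d=121/5184
S(39/4) = 10063/4096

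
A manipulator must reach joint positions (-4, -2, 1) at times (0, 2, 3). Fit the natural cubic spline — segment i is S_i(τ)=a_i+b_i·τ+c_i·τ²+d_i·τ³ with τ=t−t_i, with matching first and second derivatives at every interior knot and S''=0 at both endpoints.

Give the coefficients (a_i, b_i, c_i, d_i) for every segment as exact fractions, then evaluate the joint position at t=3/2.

Δ: Δ0=1, Δ1=3
row 1: diag=6, rhs=12; c'=1/6, d'=2
back: M1=2
M: M0=0, M1=2, M2=0
seg 0: a=-4, c=M0/2=0, d=(M1−M0)/(6·2)=1/6, b=Δ0−h0·(2M0+M1)/6=1/3
seg 1: a=-2, c=M1/2=1, d=(M2−M1)/(6·1)=-1/3, b=Δ1−h1·(2M1+M2)/6=7/3
t_q=3/2 → seg 0, τ=3/2; S=-4+1/3·τ+0·τ²+1/6·τ³=-47/16

  seg 0: a=-4 b=1/3 c=0 d=1/6
  seg 1: a=-2 b=7/3 c=1 d=-1/3
S(3/2) = -47/16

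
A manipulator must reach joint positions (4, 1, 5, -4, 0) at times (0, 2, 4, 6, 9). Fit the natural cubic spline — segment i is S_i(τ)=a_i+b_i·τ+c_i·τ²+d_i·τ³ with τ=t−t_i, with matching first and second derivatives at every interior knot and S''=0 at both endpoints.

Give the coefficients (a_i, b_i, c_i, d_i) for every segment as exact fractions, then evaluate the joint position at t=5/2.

Δ: Δ0=-3/2, Δ1=2, Δ2=-9/2, Δ3=4/3
row 1: diag=8, rhs=21; c'=1/4, d'=21/8
row 2: denom=8−2·1/4=15/2; d'=(-39−2·21/8)/(15/2)=-59/10
row 3: denom=10−2·4/15=142/15; d'=(35−2·-59/10)/(142/15)=351/71
back: M3=351/71
back: M2=-59/10−4/15·351/71=-1025/142
back: M1=21/8−1/4·-1025/142=629/142
M: M0=0, M1=629/142, M2=-1025/142, M3=351/71, M4=0
seg 0: a=4, c=M0/2=0, d=(M1−M0)/(6·2)=629/1704, b=Δ0−h0·(2M0+M1)/6=-634/213
seg 1: a=1, c=M1/2=629/284, d=(M2−M1)/(6·2)=-827/852, b=Δ1−h1·(2M1+M2)/6=619/426
seg 2: a=5, c=M2/2=-1025/284, d=(M3−M2)/(6·2)=1727/1704, b=Δ2−h2·(2M2+M3)/6=-569/426
seg 3: a=-4, c=M3/2=351/142, d=(M4−M3)/(6·3)=-39/142, b=Δ3−h3·(2M3+M4)/6=-769/213
t_q=5/2 → seg 1, τ=1/2; S=1+619/426·τ+629/284·τ²+-827/852·τ³=4905/2272

  seg 0: a=4 b=-634/213 c=0 d=629/1704
  seg 1: a=1 b=619/426 c=629/284 d=-827/852
  seg 2: a=5 b=-569/426 c=-1025/284 d=1727/1704
  seg 3: a=-4 b=-769/213 c=351/142 d=-39/142
S(5/2) = 4905/2272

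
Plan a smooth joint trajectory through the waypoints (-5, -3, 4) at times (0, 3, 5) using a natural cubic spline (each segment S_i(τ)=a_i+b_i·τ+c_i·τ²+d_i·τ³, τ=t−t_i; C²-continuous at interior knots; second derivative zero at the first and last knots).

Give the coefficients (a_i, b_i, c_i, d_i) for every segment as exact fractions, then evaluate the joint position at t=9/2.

  seg 0: a=-5 b=-11/60 c=0 d=17/180
  seg 1: a=-3 b=71/30 c=17/20 d=-17/120
S(9/2) = 127/64

Δ: Δ0=2/3, Δ1=7/2
row 1: diag=10, rhs=17; c'=1/5, d'=17/10
back: M1=17/10
M: M0=0, M1=17/10, M2=0
seg 0: a=-5, c=M0/2=0, d=(M1−M0)/(6·3)=17/180, b=Δ0−h0·(2M0+M1)/6=-11/60
seg 1: a=-3, c=M1/2=17/20, d=(M2−M1)/(6·2)=-17/120, b=Δ1−h1·(2M1+M2)/6=71/30
t_q=9/2 → seg 1, τ=3/2; S=-3+71/30·τ+17/20·τ²+-17/120·τ³=127/64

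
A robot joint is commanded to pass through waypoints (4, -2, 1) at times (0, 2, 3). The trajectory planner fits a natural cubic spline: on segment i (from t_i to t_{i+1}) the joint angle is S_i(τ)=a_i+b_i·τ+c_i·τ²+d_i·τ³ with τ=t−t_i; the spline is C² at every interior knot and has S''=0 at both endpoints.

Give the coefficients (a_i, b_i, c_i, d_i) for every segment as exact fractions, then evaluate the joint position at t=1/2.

Δ: Δ0=-3, Δ1=3
row 1: diag=6, rhs=36; c'=1/6, d'=6
back: M1=6
M: M0=0, M1=6, M2=0
seg 0: a=4, c=M0/2=0, d=(M1−M0)/(6·2)=1/2, b=Δ0−h0·(2M0+M1)/6=-5
seg 1: a=-2, c=M1/2=3, d=(M2−M1)/(6·1)=-1, b=Δ1−h1·(2M1+M2)/6=1
t_q=1/2 → seg 0, τ=1/2; S=4+-5·τ+0·τ²+1/2·τ³=25/16

  seg 0: a=4 b=-5 c=0 d=1/2
  seg 1: a=-2 b=1 c=3 d=-1
S(1/2) = 25/16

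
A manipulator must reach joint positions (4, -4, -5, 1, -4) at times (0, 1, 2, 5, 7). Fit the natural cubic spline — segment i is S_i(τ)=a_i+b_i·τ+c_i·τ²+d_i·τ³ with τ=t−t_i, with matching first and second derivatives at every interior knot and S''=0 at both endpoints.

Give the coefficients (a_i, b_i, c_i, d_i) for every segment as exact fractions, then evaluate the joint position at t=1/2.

  seg 0: a=4 b=-5291/548 c=0 d=907/548
  seg 1: a=-4 b=-1285/274 c=2721/548 d=-699/548
  seg 2: a=-5 b=775/548 c=156/137 d=-517/1644
  seg 3: a=1 b=-67/274 c=-927/548 d=309/1096
S(1/2) = -2721/4384

Δ: Δ0=-8, Δ1=-1, Δ2=2, Δ3=-5/2
row 1: diag=4, rhs=42; c'=1/4, d'=21/2
row 2: denom=8−1·1/4=31/4; d'=(18−1·21/2)/(31/4)=30/31
row 3: denom=10−3·12/31=274/31; d'=(-27−3·30/31)/(274/31)=-927/274
back: M3=-927/274
back: M2=30/31−12/31·-927/274=312/137
back: M1=21/2−1/4·312/137=2721/274
M: M0=0, M1=2721/274, M2=312/137, M3=-927/274, M4=0
seg 0: a=4, c=M0/2=0, d=(M1−M0)/(6·1)=907/548, b=Δ0−h0·(2M0+M1)/6=-5291/548
seg 1: a=-4, c=M1/2=2721/548, d=(M2−M1)/(6·1)=-699/548, b=Δ1−h1·(2M1+M2)/6=-1285/274
seg 2: a=-5, c=M2/2=156/137, d=(M3−M2)/(6·3)=-517/1644, b=Δ2−h2·(2M2+M3)/6=775/548
seg 3: a=1, c=M3/2=-927/548, d=(M4−M3)/(6·2)=309/1096, b=Δ3−h3·(2M3+M4)/6=-67/274
t_q=1/2 → seg 0, τ=1/2; S=4+-5291/548·τ+0·τ²+907/548·τ³=-2721/4384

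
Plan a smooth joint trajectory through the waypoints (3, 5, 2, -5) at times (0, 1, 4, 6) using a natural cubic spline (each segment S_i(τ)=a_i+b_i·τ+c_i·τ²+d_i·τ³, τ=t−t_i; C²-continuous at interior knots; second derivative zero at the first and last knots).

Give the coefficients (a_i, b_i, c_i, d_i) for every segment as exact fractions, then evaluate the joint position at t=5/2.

  seg 0: a=3 b=329/142 c=0 d=-45/142
  seg 1: a=5 b=97/71 c=-135/142 d=23/426
  seg 2: a=2 b=-409/142 c=-33/71 d=11/142
S(5/2) = 5785/1136

Δ: Δ0=2, Δ1=-1, Δ2=-7/2
row 1: diag=8, rhs=-18; c'=3/8, d'=-9/4
row 2: denom=10−3·3/8=71/8; d'=(-15−3·-9/4)/(71/8)=-66/71
back: M2=-66/71
back: M1=-9/4−3/8·-66/71=-135/71
M: M0=0, M1=-135/71, M2=-66/71, M3=0
seg 0: a=3, c=M0/2=0, d=(M1−M0)/(6·1)=-45/142, b=Δ0−h0·(2M0+M1)/6=329/142
seg 1: a=5, c=M1/2=-135/142, d=(M2−M1)/(6·3)=23/426, b=Δ1−h1·(2M1+M2)/6=97/71
seg 2: a=2, c=M2/2=-33/71, d=(M3−M2)/(6·2)=11/142, b=Δ2−h2·(2M2+M3)/6=-409/142
t_q=5/2 → seg 1, τ=3/2; S=5+97/71·τ+-135/142·τ²+23/426·τ³=5785/1136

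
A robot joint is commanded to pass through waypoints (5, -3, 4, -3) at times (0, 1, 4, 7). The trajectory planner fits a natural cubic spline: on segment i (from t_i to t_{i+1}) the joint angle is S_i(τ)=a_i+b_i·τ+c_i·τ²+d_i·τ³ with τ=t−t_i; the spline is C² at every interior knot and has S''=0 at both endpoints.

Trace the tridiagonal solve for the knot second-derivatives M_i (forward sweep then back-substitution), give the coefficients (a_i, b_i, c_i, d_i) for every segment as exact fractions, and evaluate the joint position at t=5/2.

Δ: Δ0=-8, Δ1=7/3, Δ2=-7/3
row 1: diag=8, rhs=62; c'=3/8, d'=31/4
row 2: denom=12−3·3/8=87/8; d'=(-28−3·31/4)/(87/8)=-410/87
back: M2=-410/87
back: M1=31/4−3/8·-410/87=276/29
M: M0=0, M1=276/29, M2=-410/87, M3=0
seg 0: a=5, c=M0/2=0, d=(M1−M0)/(6·1)=46/29, b=Δ0−h0·(2M0+M1)/6=-278/29
seg 1: a=-3, c=M1/2=138/29, d=(M2−M1)/(6·3)=-619/783, b=Δ1−h1·(2M1+M2)/6=-140/29
seg 2: a=4, c=M2/2=-205/87, d=(M3−M2)/(6·3)=205/783, b=Δ2−h2·(2M2+M3)/6=69/29
t_q=5/2 → seg 1, τ=3/2; S=-3+-140/29·τ+138/29·τ²+-619/783·τ³=-511/232

  seg 0: a=5 b=-278/29 c=0 d=46/29
  seg 1: a=-3 b=-140/29 c=138/29 d=-619/783
  seg 2: a=4 b=69/29 c=-205/87 d=205/783
S(5/2) = -511/232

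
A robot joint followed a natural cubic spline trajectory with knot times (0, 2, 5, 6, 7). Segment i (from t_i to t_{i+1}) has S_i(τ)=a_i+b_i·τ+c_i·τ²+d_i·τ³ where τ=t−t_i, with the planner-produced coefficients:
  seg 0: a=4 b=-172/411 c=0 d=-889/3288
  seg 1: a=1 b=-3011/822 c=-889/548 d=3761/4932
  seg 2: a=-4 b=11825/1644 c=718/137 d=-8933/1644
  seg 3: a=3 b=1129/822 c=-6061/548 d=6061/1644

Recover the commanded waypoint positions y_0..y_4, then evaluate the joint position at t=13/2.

y_0=4 y_1=1 y_2=-4 y_3=3 y_4=-3
S(13/2) = 6061/4384

y_0 = S_0(0) = a_0 = 4
y_1 = S_1(0) = a_1 = 1
y_2 = S_2(0) = a_2 = -4
y_3 = S_3(0) = a_3 = 3
y_4 = S_3(1) = -3
t_q=13/2 is in segment 3 (τ=1/2); S_3(τ)=6061/4384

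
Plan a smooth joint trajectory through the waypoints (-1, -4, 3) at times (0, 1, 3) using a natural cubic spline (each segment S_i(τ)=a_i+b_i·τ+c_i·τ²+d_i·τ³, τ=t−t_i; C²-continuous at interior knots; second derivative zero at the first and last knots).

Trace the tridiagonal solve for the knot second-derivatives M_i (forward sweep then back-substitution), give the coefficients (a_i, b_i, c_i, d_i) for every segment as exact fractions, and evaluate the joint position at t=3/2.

Δ: Δ0=-3, Δ1=7/2
row 1: diag=6, rhs=39; c'=1/3, d'=13/2
back: M1=13/2
M: M0=0, M1=13/2, M2=0
seg 0: a=-1, c=M0/2=0, d=(M1−M0)/(6·1)=13/12, b=Δ0−h0·(2M0+M1)/6=-49/12
seg 1: a=-4, c=M1/2=13/4, d=(M2−M1)/(6·2)=-13/24, b=Δ1−h1·(2M1+M2)/6=-5/6
t_q=3/2 → seg 1, τ=1/2; S=-4+-5/6·τ+13/4·τ²+-13/24·τ³=-235/64

  seg 0: a=-1 b=-49/12 c=0 d=13/12
  seg 1: a=-4 b=-5/6 c=13/4 d=-13/24
S(3/2) = -235/64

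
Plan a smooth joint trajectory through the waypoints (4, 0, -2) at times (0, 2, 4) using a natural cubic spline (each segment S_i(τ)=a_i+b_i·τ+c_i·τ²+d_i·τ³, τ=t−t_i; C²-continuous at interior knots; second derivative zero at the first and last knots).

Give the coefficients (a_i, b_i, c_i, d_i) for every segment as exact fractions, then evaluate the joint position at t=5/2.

Δ: Δ0=-2, Δ1=-1
row 1: diag=8, rhs=6; c'=1/4, d'=3/4
back: M1=3/4
M: M0=0, M1=3/4, M2=0
seg 0: a=4, c=M0/2=0, d=(M1−M0)/(6·2)=1/16, b=Δ0−h0·(2M0+M1)/6=-9/4
seg 1: a=0, c=M1/2=3/8, d=(M2−M1)/(6·2)=-1/16, b=Δ1−h1·(2M1+M2)/6=-3/2
t_q=5/2 → seg 1, τ=1/2; S=0+-3/2·τ+3/8·τ²+-1/16·τ³=-85/128

  seg 0: a=4 b=-9/4 c=0 d=1/16
  seg 1: a=0 b=-3/2 c=3/8 d=-1/16
S(5/2) = -85/128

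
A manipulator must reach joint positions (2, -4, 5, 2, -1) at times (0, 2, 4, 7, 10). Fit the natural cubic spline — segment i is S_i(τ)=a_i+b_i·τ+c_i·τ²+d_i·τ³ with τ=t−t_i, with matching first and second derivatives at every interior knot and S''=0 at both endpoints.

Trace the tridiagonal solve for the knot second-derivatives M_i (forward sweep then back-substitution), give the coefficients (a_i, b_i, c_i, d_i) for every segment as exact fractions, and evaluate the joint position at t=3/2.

  seg 0: a=2 b=-1483/280 c=0 d=643/1120
  seg 1: a=-4 b=223/140 c=1929/560 d=-223/224
  seg 2: a=5 b=137/40 c=-177/70 d=59/168
  seg 3: a=2 b=-317/140 c=177/280 d=-59/840
S(3/2) = -5129/1280

Δ: Δ0=-3, Δ1=9/2, Δ2=-1, Δ3=-1
row 1: diag=8, rhs=45; c'=1/4, d'=45/8
row 2: denom=10−2·1/4=19/2; d'=(-33−2·45/8)/(19/2)=-177/38
row 3: denom=12−3·6/19=210/19; d'=(0−3·-177/38)/(210/19)=177/140
back: M3=177/140
back: M2=-177/38−6/19·177/140=-177/35
back: M1=45/8−1/4·-177/35=1929/280
M: M0=0, M1=1929/280, M2=-177/35, M3=177/140, M4=0
seg 0: a=2, c=M0/2=0, d=(M1−M0)/(6·2)=643/1120, b=Δ0−h0·(2M0+M1)/6=-1483/280
seg 1: a=-4, c=M1/2=1929/560, d=(M2−M1)/(6·2)=-223/224, b=Δ1−h1·(2M1+M2)/6=223/140
seg 2: a=5, c=M2/2=-177/70, d=(M3−M2)/(6·3)=59/168, b=Δ2−h2·(2M2+M3)/6=137/40
seg 3: a=2, c=M3/2=177/280, d=(M4−M3)/(6·3)=-59/840, b=Δ3−h3·(2M3+M4)/6=-317/140
t_q=3/2 → seg 0, τ=3/2; S=2+-1483/280·τ+0·τ²+643/1120·τ³=-5129/1280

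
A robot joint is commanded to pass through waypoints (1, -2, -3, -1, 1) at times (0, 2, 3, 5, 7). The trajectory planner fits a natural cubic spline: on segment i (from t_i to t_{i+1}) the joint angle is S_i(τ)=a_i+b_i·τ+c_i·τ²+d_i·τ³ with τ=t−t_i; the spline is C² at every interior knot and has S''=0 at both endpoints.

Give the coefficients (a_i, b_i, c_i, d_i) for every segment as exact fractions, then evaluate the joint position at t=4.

Δ: Δ0=-3/2, Δ1=-1, Δ2=1, Δ3=1
row 1: diag=6, rhs=3; c'=1/6, d'=1/2
row 2: denom=6−1·1/6=35/6; d'=(12−1·1/2)/(35/6)=69/35
row 3: denom=8−2·12/35=256/35; d'=(0−2·69/35)/(256/35)=-69/128
back: M3=-69/128
back: M2=69/35−12/35·-69/128=69/32
back: M1=1/2−1/6·69/32=9/64
M: M0=0, M1=9/64, M2=69/32, M3=-69/128, M4=0
seg 0: a=1, c=M0/2=0, d=(M1−M0)/(6·2)=3/256, b=Δ0−h0·(2M0+M1)/6=-99/64
seg 1: a=-2, c=M1/2=9/128, d=(M2−M1)/(6·1)=43/128, b=Δ1−h1·(2M1+M2)/6=-45/32
seg 2: a=-3, c=M2/2=69/64, d=(M3−M2)/(6·2)=-115/512, b=Δ2−h2·(2M2+M3)/6=-33/128
seg 3: a=-1, c=M3/2=-69/256, d=(M4−M3)/(6·2)=23/512, b=Δ3−h3·(2M3+M4)/6=87/64
t_q=4 → seg 2, τ=1; S=-3+-33/128·τ+69/64·τ²+-115/512·τ³=-1231/512

  seg 0: a=1 b=-99/64 c=0 d=3/256
  seg 1: a=-2 b=-45/32 c=9/128 d=43/128
  seg 2: a=-3 b=-33/128 c=69/64 d=-115/512
  seg 3: a=-1 b=87/64 c=-69/256 d=23/512
S(4) = -1231/512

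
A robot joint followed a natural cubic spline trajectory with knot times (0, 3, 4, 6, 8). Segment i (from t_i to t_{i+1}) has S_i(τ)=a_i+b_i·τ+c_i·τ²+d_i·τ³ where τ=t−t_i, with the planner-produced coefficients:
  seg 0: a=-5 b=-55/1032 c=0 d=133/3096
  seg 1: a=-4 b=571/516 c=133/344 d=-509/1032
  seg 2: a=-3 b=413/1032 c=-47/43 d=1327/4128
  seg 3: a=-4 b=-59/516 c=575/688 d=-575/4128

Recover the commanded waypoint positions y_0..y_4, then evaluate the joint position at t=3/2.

y_0=-5 y_1=-4 y_2=-3 y_3=-4 y_4=-2
S(3/2) = -13581/2752

y_0 = S_0(0) = a_0 = -5
y_1 = S_1(0) = a_1 = -4
y_2 = S_2(0) = a_2 = -3
y_3 = S_3(0) = a_3 = -4
y_4 = S_3(2) = -2
t_q=3/2 is in segment 0 (τ=3/2); S_0(τ)=-13581/2752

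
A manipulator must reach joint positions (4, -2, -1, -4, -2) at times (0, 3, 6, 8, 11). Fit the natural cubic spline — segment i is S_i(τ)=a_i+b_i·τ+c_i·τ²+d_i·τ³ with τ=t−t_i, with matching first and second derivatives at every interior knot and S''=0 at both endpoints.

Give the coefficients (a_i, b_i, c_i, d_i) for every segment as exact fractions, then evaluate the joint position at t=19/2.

  seg 0: a=4 b=-500/177 c=0 d=146/1593
  seg 1: a=-2 b=-62/177 c=146/177 d=-317/1593
  seg 2: a=-1 b=-137/177 c=-57/59 d=427/1416
  seg 3: a=-4 b=-361/354 c=199/236 d=-199/2124
S(19/2) = -7455/1888

Δ: Δ0=-2, Δ1=1/3, Δ2=-3/2, Δ3=2/3
row 1: diag=12, rhs=14; c'=1/4, d'=7/6
row 2: denom=10−3·1/4=37/4; d'=(-11−3·7/6)/(37/4)=-58/37
row 3: denom=10−2·8/37=354/37; d'=(13−2·-58/37)/(354/37)=199/118
back: M3=199/118
back: M2=-58/37−8/37·199/118=-114/59
back: M1=7/6−1/4·-114/59=292/177
M: M0=0, M1=292/177, M2=-114/59, M3=199/118, M4=0
seg 0: a=4, c=M0/2=0, d=(M1−M0)/(6·3)=146/1593, b=Δ0−h0·(2M0+M1)/6=-500/177
seg 1: a=-2, c=M1/2=146/177, d=(M2−M1)/(6·3)=-317/1593, b=Δ1−h1·(2M1+M2)/6=-62/177
seg 2: a=-1, c=M2/2=-57/59, d=(M3−M2)/(6·2)=427/1416, b=Δ2−h2·(2M2+M3)/6=-137/177
seg 3: a=-4, c=M3/2=199/236, d=(M4−M3)/(6·3)=-199/2124, b=Δ3−h3·(2M3+M4)/6=-361/354
t_q=19/2 → seg 3, τ=3/2; S=-4+-361/354·τ+199/236·τ²+-199/2124·τ³=-7455/1888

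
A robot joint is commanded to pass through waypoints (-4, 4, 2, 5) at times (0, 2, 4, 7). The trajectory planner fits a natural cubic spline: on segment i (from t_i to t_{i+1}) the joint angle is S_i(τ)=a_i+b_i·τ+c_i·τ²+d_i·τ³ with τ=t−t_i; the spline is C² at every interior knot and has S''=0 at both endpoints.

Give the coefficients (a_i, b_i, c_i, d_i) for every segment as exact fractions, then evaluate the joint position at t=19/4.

Δ: Δ0=4, Δ1=-1, Δ2=1
row 1: diag=8, rhs=-30; c'=1/4, d'=-15/4
row 2: denom=10−2·1/4=19/2; d'=(12−2·-15/4)/(19/2)=39/19
back: M2=39/19
back: M1=-15/4−1/4·39/19=-81/19
M: M0=0, M1=-81/19, M2=39/19, M3=0
seg 0: a=-4, c=M0/2=0, d=(M1−M0)/(6·2)=-27/76, b=Δ0−h0·(2M0+M1)/6=103/19
seg 1: a=4, c=M1/2=-81/38, d=(M2−M1)/(6·2)=10/19, b=Δ1−h1·(2M1+M2)/6=22/19
seg 2: a=2, c=M2/2=39/38, d=(M3−M2)/(6·3)=-13/114, b=Δ2−h2·(2M2+M3)/6=-20/19
t_q=19/4 → seg 2, τ=3/4; S=2+-20/19·τ+39/38·τ²+-13/114·τ³=4231/2432

  seg 0: a=-4 b=103/19 c=0 d=-27/76
  seg 1: a=4 b=22/19 c=-81/38 d=10/19
  seg 2: a=2 b=-20/19 c=39/38 d=-13/114
S(19/4) = 4231/2432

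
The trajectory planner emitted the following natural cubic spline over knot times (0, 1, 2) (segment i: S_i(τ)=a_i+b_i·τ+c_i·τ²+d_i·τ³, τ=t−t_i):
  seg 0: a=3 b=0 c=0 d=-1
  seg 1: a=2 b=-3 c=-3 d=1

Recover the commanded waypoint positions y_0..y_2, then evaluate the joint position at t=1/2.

y_0 = S_0(0) = a_0 = 3
y_1 = S_1(0) = a_1 = 2
y_2 = S_1(1) = -3
t_q=1/2 is in segment 0 (τ=1/2); S_0(τ)=23/8

y_0=3 y_1=2 y_2=-3
S(1/2) = 23/8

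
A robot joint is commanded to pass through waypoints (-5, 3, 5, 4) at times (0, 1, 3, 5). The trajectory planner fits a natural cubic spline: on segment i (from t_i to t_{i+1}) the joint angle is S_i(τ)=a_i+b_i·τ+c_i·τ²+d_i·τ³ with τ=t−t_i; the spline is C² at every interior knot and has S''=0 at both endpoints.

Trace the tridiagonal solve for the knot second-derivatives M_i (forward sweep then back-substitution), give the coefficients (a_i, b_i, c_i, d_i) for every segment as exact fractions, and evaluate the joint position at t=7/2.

Δ: Δ0=8, Δ1=1, Δ2=-1/2
row 1: diag=6, rhs=-42; c'=1/3, d'=-7
row 2: denom=8−2·1/3=22/3; d'=(-9−2·-7)/(22/3)=15/22
back: M2=15/22
back: M1=-7−1/3·15/22=-159/22
M: M0=0, M1=-159/22, M2=15/22, M3=0
seg 0: a=-5, c=M0/2=0, d=(M1−M0)/(6·1)=-53/44, b=Δ0−h0·(2M0+M1)/6=405/44
seg 1: a=3, c=M1/2=-159/44, d=(M2−M1)/(6·2)=29/44, b=Δ1−h1·(2M1+M2)/6=123/22
seg 2: a=5, c=M2/2=15/44, d=(M3−M2)/(6·2)=-5/88, b=Δ2−h2·(2M2+M3)/6=-21/22
t_q=7/2 → seg 2, τ=1/2; S=5+-21/22·τ+15/44·τ²+-5/88·τ³=3239/704

  seg 0: a=-5 b=405/44 c=0 d=-53/44
  seg 1: a=3 b=123/22 c=-159/44 d=29/44
  seg 2: a=5 b=-21/22 c=15/44 d=-5/88
S(7/2) = 3239/704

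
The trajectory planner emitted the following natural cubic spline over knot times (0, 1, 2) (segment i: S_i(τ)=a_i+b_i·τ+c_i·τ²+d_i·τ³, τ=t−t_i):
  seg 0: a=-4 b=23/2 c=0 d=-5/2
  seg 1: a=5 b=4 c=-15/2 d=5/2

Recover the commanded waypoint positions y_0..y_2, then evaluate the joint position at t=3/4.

y_0 = S_0(0) = a_0 = -4
y_1 = S_1(0) = a_1 = 5
y_2 = S_1(1) = 4
t_q=3/4 is in segment 0 (τ=3/4); S_0(τ)=457/128

y_0=-4 y_1=5 y_2=4
S(3/4) = 457/128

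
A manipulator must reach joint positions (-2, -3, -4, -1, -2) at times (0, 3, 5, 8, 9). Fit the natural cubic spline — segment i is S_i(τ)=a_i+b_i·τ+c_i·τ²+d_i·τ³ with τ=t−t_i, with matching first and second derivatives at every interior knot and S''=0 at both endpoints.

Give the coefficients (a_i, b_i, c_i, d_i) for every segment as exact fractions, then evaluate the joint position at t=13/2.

  seg 0: a=-2 b=-55/452 c=0 d=-287/12204
  seg 1: a=-3 b=-171/226 c=-287/1356 d=461/2712
  seg 2: a=-4 b=148/339 c=274/339 d=-631/3051
  seg 3: a=-1 b=-101/339 c=-119/113 d=119/339
S(13/2) = -2011/904

Δ: Δ0=-1/3, Δ1=-1/2, Δ2=1, Δ3=-1
row 1: diag=10, rhs=-1; c'=1/5, d'=-1/10
row 2: denom=10−2·1/5=48/5; d'=(9−2·-1/10)/(48/5)=23/24
row 3: denom=8−3·5/16=113/16; d'=(-12−3·23/24)/(113/16)=-238/113
back: M3=-238/113
back: M2=23/24−5/16·-238/113=548/339
back: M1=-1/10−1/5·548/339=-287/678
M: M0=0, M1=-287/678, M2=548/339, M3=-238/113, M4=0
seg 0: a=-2, c=M0/2=0, d=(M1−M0)/(6·3)=-287/12204, b=Δ0−h0·(2M0+M1)/6=-55/452
seg 1: a=-3, c=M1/2=-287/1356, d=(M2−M1)/(6·2)=461/2712, b=Δ1−h1·(2M1+M2)/6=-171/226
seg 2: a=-4, c=M2/2=274/339, d=(M3−M2)/(6·3)=-631/3051, b=Δ2−h2·(2M2+M3)/6=148/339
seg 3: a=-1, c=M3/2=-119/113, d=(M4−M3)/(6·1)=119/339, b=Δ3−h3·(2M3+M4)/6=-101/339
t_q=13/2 → seg 2, τ=3/2; S=-4+148/339·τ+274/339·τ²+-631/3051·τ³=-2011/904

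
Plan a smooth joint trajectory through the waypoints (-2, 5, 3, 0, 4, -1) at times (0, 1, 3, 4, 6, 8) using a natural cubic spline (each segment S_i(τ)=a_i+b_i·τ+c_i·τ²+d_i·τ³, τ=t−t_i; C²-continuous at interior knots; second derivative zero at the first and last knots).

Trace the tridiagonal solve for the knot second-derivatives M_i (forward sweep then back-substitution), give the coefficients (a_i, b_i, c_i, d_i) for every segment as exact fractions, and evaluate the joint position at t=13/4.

  seg 0: a=-2 b=5647/680 c=0 d=-887/680
  seg 1: a=5 b=1493/340 c=-2661/680 d=207/340
  seg 2: a=3 b=-269/68 c=-177/680 d=827/680
  seg 3: a=0 b=-563/680 c=288/85 d=-537/544
  seg 4: a=4 b=299/340 c=-3447/1360 d=1149/2720
S(13/4) = 87639/43520

Δ: Δ0=7, Δ1=-1, Δ2=-3, Δ3=2, Δ4=-5/2
row 1: diag=6, rhs=-48; c'=1/3, d'=-8
row 2: denom=6−2·1/3=16/3; d'=(-12−2·-8)/(16/3)=3/4
row 3: denom=6−1·3/16=93/16; d'=(30−1·3/4)/(93/16)=156/31
row 4: denom=8−2·32/93=680/93; d'=(-27−2·156/31)/(680/93)=-3447/680
back: M4=-3447/680
back: M3=156/31−32/93·-3447/680=576/85
back: M2=3/4−3/16·576/85=-177/340
back: M1=-8−1/3·-177/340=-2661/340
M: M0=0, M1=-2661/340, M2=-177/340, M3=576/85, M4=-3447/680, M5=0
seg 0: a=-2, c=M0/2=0, d=(M1−M0)/(6·1)=-887/680, b=Δ0−h0·(2M0+M1)/6=5647/680
seg 1: a=5, c=M1/2=-2661/680, d=(M2−M1)/(6·2)=207/340, b=Δ1−h1·(2M1+M2)/6=1493/340
seg 2: a=3, c=M2/2=-177/680, d=(M3−M2)/(6·1)=827/680, b=Δ2−h2·(2M2+M3)/6=-269/68
seg 3: a=0, c=M3/2=288/85, d=(M4−M3)/(6·2)=-537/544, b=Δ3−h3·(2M3+M4)/6=-563/680
seg 4: a=4, c=M4/2=-3447/1360, d=(M5−M4)/(6·2)=1149/2720, b=Δ4−h4·(2M4+M5)/6=299/340
t_q=13/4 → seg 2, τ=1/4; S=3+-269/68·τ+-177/680·τ²+827/680·τ³=87639/43520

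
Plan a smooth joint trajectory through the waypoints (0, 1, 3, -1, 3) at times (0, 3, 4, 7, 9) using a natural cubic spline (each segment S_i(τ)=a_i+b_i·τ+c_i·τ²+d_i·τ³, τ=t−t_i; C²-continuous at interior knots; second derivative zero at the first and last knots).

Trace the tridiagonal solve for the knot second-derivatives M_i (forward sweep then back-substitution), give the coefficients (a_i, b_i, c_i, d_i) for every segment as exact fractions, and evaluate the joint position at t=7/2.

Δ: Δ0=1/3, Δ1=2, Δ2=-4/3, Δ3=2
row 1: diag=8, rhs=10; c'=1/8, d'=5/4
row 2: denom=8−1·1/8=63/8; d'=(-20−1·5/4)/(63/8)=-170/63
row 3: denom=10−3·8/21=62/7; d'=(20−3·-170/63)/(62/7)=295/93
back: M3=295/93
back: M2=-170/63−8/21·295/93=-1090/279
back: M1=5/4−1/8·-1090/279=485/279
M: M0=0, M1=485/279, M2=-1090/279, M3=295/93, M4=0
seg 0: a=0, c=M0/2=0, d=(M1−M0)/(6·3)=485/5022, b=Δ0−h0·(2M0+M1)/6=-299/558
seg 1: a=1, c=M1/2=485/558, d=(M2−M1)/(6·1)=-175/186, b=Δ1−h1·(2M1+M2)/6=578/279
seg 2: a=3, c=M2/2=-545/279, d=(M3−M2)/(6·3)=1975/5022, b=Δ2−h2·(2M2+M3)/6=551/558
seg 3: a=-1, c=M3/2=295/186, d=(M4−M3)/(6·2)=-295/1116, b=Δ3−h3·(2M3+M4)/6=-32/279
t_q=7/2 → seg 1, τ=1/2; S=1+578/279·τ+485/558·τ²+-175/186·τ³=9533/4464

  seg 0: a=0 b=-299/558 c=0 d=485/5022
  seg 1: a=1 b=578/279 c=485/558 d=-175/186
  seg 2: a=3 b=551/558 c=-545/279 d=1975/5022
  seg 3: a=-1 b=-32/279 c=295/186 d=-295/1116
S(7/2) = 9533/4464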